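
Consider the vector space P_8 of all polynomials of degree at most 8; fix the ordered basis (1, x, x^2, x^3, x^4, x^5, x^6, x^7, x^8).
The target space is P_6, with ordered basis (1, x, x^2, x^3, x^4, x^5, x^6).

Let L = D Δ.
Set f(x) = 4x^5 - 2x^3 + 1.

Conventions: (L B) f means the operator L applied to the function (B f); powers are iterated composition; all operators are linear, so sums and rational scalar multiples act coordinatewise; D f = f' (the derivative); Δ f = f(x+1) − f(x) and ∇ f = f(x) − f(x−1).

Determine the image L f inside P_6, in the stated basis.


the result is g(x) = 80x^3 + 120x^2 + 68x + 14

Δ f = 20x^4 + 40x^3 + 34x^2 + 14x + 2
D Δ f = 80x^3 + 120x^2 + 68x + 14


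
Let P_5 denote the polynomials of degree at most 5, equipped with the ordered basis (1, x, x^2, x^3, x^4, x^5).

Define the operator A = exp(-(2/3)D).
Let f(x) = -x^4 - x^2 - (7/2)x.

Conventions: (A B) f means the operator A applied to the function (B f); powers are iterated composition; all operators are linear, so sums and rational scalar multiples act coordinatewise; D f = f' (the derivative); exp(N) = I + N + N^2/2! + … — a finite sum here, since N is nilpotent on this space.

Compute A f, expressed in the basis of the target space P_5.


order-1 term: (8/3)x^3 + (4/3)x + 7/3
order-2 term: -(8/3)x^2 - 4/9
order-3 term: (32/27)x
order-4 term: -16/81
the series for exp(-(2/3)D) f terminates at order 4
exp(-(2/3)D) f = -x^4 + (8/3)x^3 - (11/3)x^2 - (53/54)x + 137/81

the image equals g(x) = -x^4 + (8/3)x^3 - (11/3)x^2 - (53/54)x + 137/81


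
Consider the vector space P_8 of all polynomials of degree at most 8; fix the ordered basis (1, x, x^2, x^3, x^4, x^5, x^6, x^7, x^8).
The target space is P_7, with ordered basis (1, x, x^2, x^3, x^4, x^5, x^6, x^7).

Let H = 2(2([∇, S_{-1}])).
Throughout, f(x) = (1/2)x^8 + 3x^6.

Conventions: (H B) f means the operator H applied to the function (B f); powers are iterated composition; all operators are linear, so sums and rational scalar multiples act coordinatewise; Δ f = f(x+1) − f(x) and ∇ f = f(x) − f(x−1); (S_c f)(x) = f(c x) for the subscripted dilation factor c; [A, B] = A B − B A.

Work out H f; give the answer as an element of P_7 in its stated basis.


S_{-1} f = (1/2)x^8 + 3x^6
∇ S_{-1} f = 4x^7 - 14x^6 + 46x^5 - 80x^4 + 88x^3 - 59x^2 + 22x - 7/2
∇ f = 4x^7 - 14x^6 + 46x^5 - 80x^4 + 88x^3 - 59x^2 + 22x - 7/2
S_{-1} ∇ f = -4x^7 - 14x^6 - 46x^5 - 80x^4 - 88x^3 - 59x^2 - 22x - 7/2
[∇, S_{-1}] f = 8x^7 + 92x^5 + 176x^3 + 44x
(2([∇, S_{-1}])) f = 16x^7 + 184x^5 + 352x^3 + 88x
(2(2([∇, S_{-1}]))) f = 32x^7 + 368x^5 + 704x^3 + 176x

the result is g(x) = 32x^7 + 368x^5 + 704x^3 + 176x


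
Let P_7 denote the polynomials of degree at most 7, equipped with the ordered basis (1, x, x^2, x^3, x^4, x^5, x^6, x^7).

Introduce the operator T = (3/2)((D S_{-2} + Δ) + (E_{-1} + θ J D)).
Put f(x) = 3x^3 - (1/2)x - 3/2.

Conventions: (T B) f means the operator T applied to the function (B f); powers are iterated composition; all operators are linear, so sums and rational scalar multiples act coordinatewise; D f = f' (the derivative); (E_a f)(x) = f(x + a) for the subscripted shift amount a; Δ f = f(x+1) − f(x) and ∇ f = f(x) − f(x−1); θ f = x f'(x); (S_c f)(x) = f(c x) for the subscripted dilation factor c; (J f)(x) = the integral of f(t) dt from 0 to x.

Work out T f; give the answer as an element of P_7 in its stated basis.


S_{-2} f = -24x^3 + x - 3/2
D S_{-2} f = -72x^2 + 1
Δ f = 9x^2 + 9x + 5/2
(D S_{-2} + Δ) f = -63x^2 + 9x + 7/2
E_{-1} f = 3x^3 - 9x^2 + (17/2)x - 4
D f = 9x^2 - 1/2
J D f = 3x^3 - (1/2)x
θ J D f = 9x^3 - (1/2)x
(E_{-1} + θ J D) f = 12x^3 - 9x^2 + 8x - 4
((D S_{-2} + Δ) + (E_{-1} + θ J D)) f = 12x^3 - 72x^2 + 17x - 1/2
((3/2)((D S_{-2} + Δ) + (E_{-1} + θ J D))) f = 18x^3 - 108x^2 + (51/2)x - 3/4

the image equals g(x) = 18x^3 - 108x^2 + (51/2)x - 3/4


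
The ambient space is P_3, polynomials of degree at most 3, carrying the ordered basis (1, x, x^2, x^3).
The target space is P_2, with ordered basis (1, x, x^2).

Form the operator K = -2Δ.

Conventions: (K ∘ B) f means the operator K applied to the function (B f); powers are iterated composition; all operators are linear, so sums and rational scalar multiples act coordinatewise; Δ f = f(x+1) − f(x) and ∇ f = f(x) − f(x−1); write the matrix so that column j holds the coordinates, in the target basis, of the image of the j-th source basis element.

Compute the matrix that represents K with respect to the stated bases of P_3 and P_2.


image of 1: 0
image of x: -2
image of x^2: -4x - 2
image of x^3: -6x^2 - 6x - 2
each image's coordinates form column j of the matrix

the matrix is [[0, -2, -2, -2]; [0, 0, -4, -6]; [0, 0, 0, -6]] (rows listed top to bottom)


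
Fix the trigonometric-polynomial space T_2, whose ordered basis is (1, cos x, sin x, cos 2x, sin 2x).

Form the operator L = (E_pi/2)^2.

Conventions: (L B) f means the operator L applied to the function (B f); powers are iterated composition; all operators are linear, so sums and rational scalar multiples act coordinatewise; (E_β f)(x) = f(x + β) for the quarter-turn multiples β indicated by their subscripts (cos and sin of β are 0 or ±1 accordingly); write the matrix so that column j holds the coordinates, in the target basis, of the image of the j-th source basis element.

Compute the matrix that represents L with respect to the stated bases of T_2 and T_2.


image of 1: 1
image of cos x: -cos x
image of sin x: -sin x
image of cos 2x: cos 2x
image of sin 2x: sin 2x
each image's coordinates form column j of the matrix

the matrix is [[1, 0, 0, 0, 0]; [0, -1, 0, 0, 0]; [0, 0, -1, 0, 0]; [0, 0, 0, 1, 0]; [0, 0, 0, 0, 1]] (rows listed top to bottom)


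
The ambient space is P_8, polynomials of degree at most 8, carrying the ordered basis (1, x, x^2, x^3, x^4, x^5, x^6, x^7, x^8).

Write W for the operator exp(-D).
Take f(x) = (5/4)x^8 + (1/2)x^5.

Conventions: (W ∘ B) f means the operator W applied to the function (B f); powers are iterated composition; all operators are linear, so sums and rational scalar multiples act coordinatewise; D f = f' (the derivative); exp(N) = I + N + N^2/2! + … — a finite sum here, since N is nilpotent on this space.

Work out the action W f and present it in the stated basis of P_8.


g(x) = (5/4)x^8 - 10x^7 + 35x^6 - (139/2)x^5 + 85x^4 - 65x^3 + 30x^2 - (15/2)x + 3/4

order-1 term: -10x^7 - (5/2)x^4
order-2 term: 35x^6 + 5x^3
order-3 term: -70x^5 - 5x^2
order-4 term: (175/2)x^4 + (5/2)x
order-5 term: -70x^3 - 1/2
order-6 term: 35x^2
order-7 term: -10x
order-8 term: 5/4
the series for exp(-D) f terminates at order 8
exp(-D) f = (5/4)x^8 - 10x^7 + 35x^6 - (139/2)x^5 + 85x^4 - 65x^3 + 30x^2 - (15/2)x + 3/4


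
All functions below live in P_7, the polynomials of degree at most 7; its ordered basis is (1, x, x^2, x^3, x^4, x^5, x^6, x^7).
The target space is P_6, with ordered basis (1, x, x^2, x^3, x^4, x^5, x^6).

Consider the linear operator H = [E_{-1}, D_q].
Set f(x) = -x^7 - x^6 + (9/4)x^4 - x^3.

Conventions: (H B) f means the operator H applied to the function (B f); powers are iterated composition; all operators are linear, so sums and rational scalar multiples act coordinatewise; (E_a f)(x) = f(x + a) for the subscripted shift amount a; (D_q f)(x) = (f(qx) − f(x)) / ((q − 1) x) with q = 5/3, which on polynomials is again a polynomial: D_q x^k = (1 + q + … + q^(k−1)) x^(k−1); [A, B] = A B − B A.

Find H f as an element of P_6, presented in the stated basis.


D_q f = -(37969/729)x^6 - (7448/243)x^5 + (68/3)x^3 - (49/9)x^2
E_{-1} D_q f = -(37969/729)x^6 + (7610/27)x^5 - (152605/243)x^4 + (552464/729)x^3 - (44404/81)x^2 + (57868/243)x - 36118/729
E_{-1} f = -x^7 + 6x^6 - 15x^5 + (89/4)x^4 - 25x^3 + (45/2)x^2 - 13x + 13/4
D_q E_{-1} f = -(37969/729)x^6 + (14896/81)x^5 - (7205/27)x^4 + (6052/27)x^3 - (1225/9)x^2 + 60x - 13
[E_{-1}, D_q] f = (7934/81)x^5 - (87760/243)x^4 + (389060/729)x^3 - (33379/81)x^2 + (43288/243)x - 26641/729

g(x) = (7934/81)x^5 - (87760/243)x^4 + (389060/729)x^3 - (33379/81)x^2 + (43288/243)x - 26641/729


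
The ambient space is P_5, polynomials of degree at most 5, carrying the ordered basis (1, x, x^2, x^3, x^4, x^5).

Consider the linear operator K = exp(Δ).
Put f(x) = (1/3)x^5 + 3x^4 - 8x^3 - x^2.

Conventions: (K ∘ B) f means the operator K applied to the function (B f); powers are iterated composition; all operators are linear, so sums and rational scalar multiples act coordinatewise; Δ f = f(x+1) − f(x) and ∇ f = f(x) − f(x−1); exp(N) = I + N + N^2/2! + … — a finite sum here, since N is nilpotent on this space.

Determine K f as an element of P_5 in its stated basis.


order-1 term: (5/3)x^4 + (46/3)x^3 - (8/3)x^2 - (37/3)x - 17/3
order-2 term: (10/3)x^3 + 28x^2 + (71/3)x + 1
order-3 term: (10/3)x^2 + 22x + 55/3
order-4 term: (5/3)x + 19/3
order-5 term: 1/3
the series for exp(Δ) f terminates at order 5
exp(Δ) f = (1/3)x^5 + (14/3)x^4 + (32/3)x^3 + (83/3)x^2 + 35x + 61/3

g(x) = (1/3)x^5 + (14/3)x^4 + (32/3)x^3 + (83/3)x^2 + 35x + 61/3


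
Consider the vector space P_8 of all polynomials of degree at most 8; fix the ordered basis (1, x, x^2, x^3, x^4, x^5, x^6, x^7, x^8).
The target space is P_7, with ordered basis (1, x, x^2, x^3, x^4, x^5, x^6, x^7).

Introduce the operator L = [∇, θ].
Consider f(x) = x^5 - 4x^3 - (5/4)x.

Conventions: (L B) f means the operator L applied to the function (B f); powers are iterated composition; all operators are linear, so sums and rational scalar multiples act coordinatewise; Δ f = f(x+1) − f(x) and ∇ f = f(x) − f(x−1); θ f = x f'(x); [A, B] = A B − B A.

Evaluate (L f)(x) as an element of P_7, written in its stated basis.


g(x) = 5x^4 - 20x^3 + 18x^2 + 4x - 33/4

θ f = 5x^5 - 12x^3 - (5/4)x
∇ θ f = 25x^4 - 50x^3 + 14x^2 + 11x - 33/4
∇ f = 5x^4 - 10x^3 - 2x^2 + 7x - 17/4
θ ∇ f = 20x^4 - 30x^3 - 4x^2 + 7x
[∇, θ] f = 5x^4 - 20x^3 + 18x^2 + 4x - 33/4


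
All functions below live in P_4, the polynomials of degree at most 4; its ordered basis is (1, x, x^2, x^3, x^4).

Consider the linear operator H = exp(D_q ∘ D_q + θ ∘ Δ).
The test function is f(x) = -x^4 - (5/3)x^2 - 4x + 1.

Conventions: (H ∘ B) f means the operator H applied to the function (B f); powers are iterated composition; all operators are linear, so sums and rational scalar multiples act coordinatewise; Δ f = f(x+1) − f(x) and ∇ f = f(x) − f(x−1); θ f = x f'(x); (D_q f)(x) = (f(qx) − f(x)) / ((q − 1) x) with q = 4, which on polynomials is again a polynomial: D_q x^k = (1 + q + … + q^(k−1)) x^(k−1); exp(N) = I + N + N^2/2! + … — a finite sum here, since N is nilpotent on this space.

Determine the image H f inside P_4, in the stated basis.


the result is g(x) = -x^4 - 12x^3 - (5504/3)x^2 - (7441/3)x - 27359/6

order-1 term: -12x^3 - 1797x^2 - (22/3)x - 25/3
order-2 term: -36x^2 - 2445x - 8985/2
order-3 term: -24x - 60
the series for exp(D_q ∘ D_q + θ ∘ Δ) f terminates at order 3
exp(D_q ∘ D_q + θ ∘ Δ) f = -x^4 - 12x^3 - (5504/3)x^2 - (7441/3)x - 27359/6


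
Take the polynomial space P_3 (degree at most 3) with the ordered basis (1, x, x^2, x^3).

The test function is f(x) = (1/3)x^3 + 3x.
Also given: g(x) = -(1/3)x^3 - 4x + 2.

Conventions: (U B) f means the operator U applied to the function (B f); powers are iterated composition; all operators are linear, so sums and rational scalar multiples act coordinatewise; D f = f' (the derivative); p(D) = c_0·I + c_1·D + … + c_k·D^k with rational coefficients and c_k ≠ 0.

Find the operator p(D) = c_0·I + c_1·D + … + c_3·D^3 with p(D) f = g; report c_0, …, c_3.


p(D) = -I − (1/2)·D^2 + D^3, i.e. c_0 = -1, c_1 = 0, c_2 = -1/2, c_3 = 1

D^0 f = (1/3)x^3 + 3x
D^1 f = x^2 + 3
D^2 f = 2x
D^3 f = 2
matching coefficients of g against c_0 f + c_1 Df + … from the top degree down determines the c_i
solution: c_0 = -1, c_1 = 0, c_2 = -1/2, c_3 = 1


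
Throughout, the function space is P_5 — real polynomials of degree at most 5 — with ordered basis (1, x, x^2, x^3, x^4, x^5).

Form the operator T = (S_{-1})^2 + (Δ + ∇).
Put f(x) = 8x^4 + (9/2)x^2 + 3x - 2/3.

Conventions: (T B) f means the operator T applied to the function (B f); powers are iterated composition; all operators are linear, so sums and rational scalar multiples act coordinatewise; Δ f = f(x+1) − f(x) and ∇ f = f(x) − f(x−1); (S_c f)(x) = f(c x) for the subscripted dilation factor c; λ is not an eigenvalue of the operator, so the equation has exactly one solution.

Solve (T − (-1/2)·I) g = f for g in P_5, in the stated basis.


write g with unknown coordinates in the stated basis and equate coefficients in (T − (-1/2)·I) g = f
solving from the highest basis element down gives g = (16/3)x^4 - (256/9)x^3 + (1051/9)x^2 - (9122/27)x + 39524/81
check: T g = (16/3)x^4 + (128/9)x^3 - (485/9)x^2 + (4642/27)x - 19816/81
so T g − (-1/2)·g = 8x^4 + (9/2)x^2 + 3x - 2/3 = f ✓

the image equals g(x) = (16/3)x^4 - (256/9)x^3 + (1051/9)x^2 - (9122/27)x + 39524/81


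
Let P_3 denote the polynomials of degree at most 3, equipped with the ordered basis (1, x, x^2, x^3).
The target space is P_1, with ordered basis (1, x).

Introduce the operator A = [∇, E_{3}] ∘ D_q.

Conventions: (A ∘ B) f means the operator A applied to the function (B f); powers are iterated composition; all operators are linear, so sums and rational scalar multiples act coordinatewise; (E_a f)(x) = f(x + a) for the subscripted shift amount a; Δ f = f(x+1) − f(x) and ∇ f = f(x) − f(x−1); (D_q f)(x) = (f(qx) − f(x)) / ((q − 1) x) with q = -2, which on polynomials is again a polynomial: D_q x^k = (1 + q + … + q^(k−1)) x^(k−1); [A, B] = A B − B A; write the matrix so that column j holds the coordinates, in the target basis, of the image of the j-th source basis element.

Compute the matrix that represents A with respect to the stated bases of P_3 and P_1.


the matrix is [[0, 0, 0, 0]; [0, 0, 0, 0]] (rows listed top to bottom)

image of 1: 0
image of x: 0
image of x^2: 0
image of x^3: 0
each image's coordinates form column j of the matrix


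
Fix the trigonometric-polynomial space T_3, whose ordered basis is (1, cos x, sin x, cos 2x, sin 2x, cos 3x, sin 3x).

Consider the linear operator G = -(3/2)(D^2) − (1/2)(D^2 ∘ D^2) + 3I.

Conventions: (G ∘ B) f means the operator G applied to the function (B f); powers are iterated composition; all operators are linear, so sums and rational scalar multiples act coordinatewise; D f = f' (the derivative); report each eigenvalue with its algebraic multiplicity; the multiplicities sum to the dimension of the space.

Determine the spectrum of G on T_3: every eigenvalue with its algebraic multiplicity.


image of 1: 3
image of cos x: 4cos x
image of sin x: 4sin x
image of cos 2x: cos 2x
image of sin 2x: sin 2x
image of cos 3x: -24cos 3x
image of sin 3x: -24sin 3x
the matrix is diagonal; its diagonal is (3, 4, 4, 1, 1, -24, -24)
for a triangular matrix the eigenvalues are the diagonal entries, with algebraic multiplicity their repetition count

λ = -24 (multiplicity 2), λ = 1 (multiplicity 2), λ = 3 (multiplicity 1), λ = 4 (multiplicity 2)


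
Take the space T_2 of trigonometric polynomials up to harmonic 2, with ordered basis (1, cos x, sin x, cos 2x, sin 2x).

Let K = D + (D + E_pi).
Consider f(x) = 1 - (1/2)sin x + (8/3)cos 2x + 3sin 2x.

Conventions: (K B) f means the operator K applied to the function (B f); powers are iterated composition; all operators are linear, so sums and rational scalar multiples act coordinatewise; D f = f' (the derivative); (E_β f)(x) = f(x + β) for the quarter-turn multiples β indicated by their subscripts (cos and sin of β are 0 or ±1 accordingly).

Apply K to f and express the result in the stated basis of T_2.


D f = -(1/2)cos x + 6cos 2x - (16/3)sin 2x
D f = -(1/2)cos x + 6cos 2x - (16/3)sin 2x
E_pi f = 1 + (1/2)sin x + (8/3)cos 2x + 3sin 2x
(D + E_pi) f = 1 - (1/2)cos x + (1/2)sin x + (26/3)cos 2x - (7/3)sin 2x
(D + (D + E_pi)) f = 1 - cos x + (1/2)sin x + (44/3)cos 2x - (23/3)sin 2x

the result is g(x) = 1 - cos x + (1/2)sin x + (44/3)cos 2x - (23/3)sin 2x


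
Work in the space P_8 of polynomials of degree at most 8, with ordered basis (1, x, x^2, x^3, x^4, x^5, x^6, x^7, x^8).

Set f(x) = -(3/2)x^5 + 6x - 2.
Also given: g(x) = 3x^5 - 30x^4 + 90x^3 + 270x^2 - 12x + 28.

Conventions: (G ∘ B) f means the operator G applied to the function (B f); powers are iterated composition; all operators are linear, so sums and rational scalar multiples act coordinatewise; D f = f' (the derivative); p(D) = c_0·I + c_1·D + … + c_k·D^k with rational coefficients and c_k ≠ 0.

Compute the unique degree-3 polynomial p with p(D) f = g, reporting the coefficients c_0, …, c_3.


c_0 = -2, c_1 = 4, c_2 = -3, c_3 = -3

D^0 f = -(3/2)x^5 + 6x - 2
D^1 f = -(15/2)x^4 + 6
D^2 f = -30x^3
D^3 f = -90x^2
matching coefficients of g against c_0 f + c_1 Df + … from the top degree down determines the c_i
solution: c_0 = -2, c_1 = 4, c_2 = -3, c_3 = -3


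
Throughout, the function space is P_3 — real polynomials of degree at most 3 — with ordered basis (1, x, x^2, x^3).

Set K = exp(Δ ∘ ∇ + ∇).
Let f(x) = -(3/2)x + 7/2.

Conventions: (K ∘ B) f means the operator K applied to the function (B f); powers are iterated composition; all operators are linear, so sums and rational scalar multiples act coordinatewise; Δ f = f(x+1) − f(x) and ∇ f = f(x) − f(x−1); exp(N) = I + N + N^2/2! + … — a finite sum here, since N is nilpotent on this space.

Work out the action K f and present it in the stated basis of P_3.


order-1 term: -3/2
the series for exp(Δ ∘ ∇ + ∇) f terminates at order 1
exp(Δ ∘ ∇ + ∇) f = -(3/2)x + 2

the image equals g(x) = -(3/2)x + 2


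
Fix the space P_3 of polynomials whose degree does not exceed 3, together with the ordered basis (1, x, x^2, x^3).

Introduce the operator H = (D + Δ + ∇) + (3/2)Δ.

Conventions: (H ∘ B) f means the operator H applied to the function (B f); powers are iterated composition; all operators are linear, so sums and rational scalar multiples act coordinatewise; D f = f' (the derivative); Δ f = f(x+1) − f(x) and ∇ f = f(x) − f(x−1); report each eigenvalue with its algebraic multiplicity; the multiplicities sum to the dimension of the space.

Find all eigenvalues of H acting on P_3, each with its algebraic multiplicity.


λ = 0 (multiplicity 4)

image of 1: 0
image of x: 9/2
image of x^2: 9x + 3/2
image of x^3: (27/2)x^2 + (9/2)x + 7/2
the matrix is upper triangular; its diagonal is (0, 0, 0, 0)
for a triangular matrix the eigenvalues are the diagonal entries, with algebraic multiplicity their repetition count


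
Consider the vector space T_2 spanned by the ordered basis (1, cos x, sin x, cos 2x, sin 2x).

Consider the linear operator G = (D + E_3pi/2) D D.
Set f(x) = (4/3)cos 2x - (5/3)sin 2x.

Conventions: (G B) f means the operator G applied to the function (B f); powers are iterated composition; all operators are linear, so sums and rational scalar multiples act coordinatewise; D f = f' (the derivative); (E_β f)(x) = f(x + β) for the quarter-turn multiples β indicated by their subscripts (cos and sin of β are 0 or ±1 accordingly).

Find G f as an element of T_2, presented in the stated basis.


D f = -(10/3)cos 2x - (8/3)sin 2x
D D f = -(16/3)cos 2x + (20/3)sin 2x
D (D D) f = (40/3)cos 2x + (32/3)sin 2x
E_3pi/2 (D D) f = (16/3)cos 2x - (20/3)sin 2x
(D + E_3pi/2) (D D) f = (56/3)cos 2x + 4sin 2x

g(x) = (56/3)cos 2x + 4sin 2x


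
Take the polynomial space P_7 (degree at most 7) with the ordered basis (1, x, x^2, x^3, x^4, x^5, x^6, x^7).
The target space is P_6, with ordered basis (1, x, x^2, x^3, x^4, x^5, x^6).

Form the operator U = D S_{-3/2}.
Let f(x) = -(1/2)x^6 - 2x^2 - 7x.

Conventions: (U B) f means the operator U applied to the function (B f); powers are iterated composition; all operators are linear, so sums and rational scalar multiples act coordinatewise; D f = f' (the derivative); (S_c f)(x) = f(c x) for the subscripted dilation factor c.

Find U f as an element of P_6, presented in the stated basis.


g(x) = -(2187/64)x^5 - 9x + 21/2

S_{-3/2} f = -(729/128)x^6 - (9/2)x^2 + (21/2)x
D S_{-3/2} f = -(2187/64)x^5 - 9x + 21/2


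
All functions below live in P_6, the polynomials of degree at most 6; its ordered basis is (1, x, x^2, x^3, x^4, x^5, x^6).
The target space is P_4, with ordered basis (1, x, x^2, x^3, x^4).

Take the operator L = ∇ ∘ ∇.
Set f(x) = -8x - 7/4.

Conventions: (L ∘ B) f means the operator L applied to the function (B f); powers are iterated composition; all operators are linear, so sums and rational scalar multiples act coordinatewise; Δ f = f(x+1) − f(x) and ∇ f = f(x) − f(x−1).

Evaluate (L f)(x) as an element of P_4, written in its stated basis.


∇ f = -8
∇ ∇ f = 0

the result is g(x) = 0


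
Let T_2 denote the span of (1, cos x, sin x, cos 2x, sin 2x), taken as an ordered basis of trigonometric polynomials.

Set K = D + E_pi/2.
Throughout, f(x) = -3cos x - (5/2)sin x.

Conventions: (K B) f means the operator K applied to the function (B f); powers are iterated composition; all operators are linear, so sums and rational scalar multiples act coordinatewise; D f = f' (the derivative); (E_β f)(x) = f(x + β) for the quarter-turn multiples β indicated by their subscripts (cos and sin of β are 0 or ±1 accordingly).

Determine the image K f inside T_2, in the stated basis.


D f = -(5/2)cos x + 3sin x
E_pi/2 f = -(5/2)cos x + 3sin x
(D + E_pi/2) f = -5cos x + 6sin x

the result is g(x) = -5cos x + 6sin x


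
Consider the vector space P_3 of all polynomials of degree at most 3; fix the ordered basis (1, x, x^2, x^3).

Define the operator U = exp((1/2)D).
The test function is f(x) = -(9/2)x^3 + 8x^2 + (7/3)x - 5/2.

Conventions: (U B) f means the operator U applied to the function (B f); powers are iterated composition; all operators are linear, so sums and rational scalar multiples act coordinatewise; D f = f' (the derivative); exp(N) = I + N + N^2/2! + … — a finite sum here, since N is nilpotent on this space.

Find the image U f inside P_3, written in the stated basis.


g(x) = -(9/2)x^3 + (5/4)x^2 + (167/24)x + 5/48

order-1 term: -(27/4)x^2 + 8x + 7/6
order-2 term: -(27/8)x + 2
order-3 term: -9/16
the series for exp((1/2)D) f terminates at order 3
exp((1/2)D) f = -(9/2)x^3 + (5/4)x^2 + (167/24)x + 5/48


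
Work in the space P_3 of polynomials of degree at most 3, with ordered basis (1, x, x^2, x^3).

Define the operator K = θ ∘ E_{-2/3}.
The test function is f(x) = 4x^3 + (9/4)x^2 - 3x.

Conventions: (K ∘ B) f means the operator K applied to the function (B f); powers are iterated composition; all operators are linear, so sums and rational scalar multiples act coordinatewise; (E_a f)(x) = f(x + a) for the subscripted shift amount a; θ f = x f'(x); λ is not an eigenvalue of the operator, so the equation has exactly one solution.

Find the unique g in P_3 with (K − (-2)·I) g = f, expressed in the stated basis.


write g with unknown coordinates in the stated basis and equate coefficients in (K − (-2)·I) g = f
solving from the highest basis element down gives g = (4/5)x^3 + (109/80)x^2 - (3/4)x
check: K g = (12/5)x^3 - (19/40)x^2 - (3/2)x
so K g − (-2)·g = 4x^3 + (9/4)x^2 - 3x = f ✓

g(x) = (4/5)x^3 + (109/80)x^2 - (3/4)x


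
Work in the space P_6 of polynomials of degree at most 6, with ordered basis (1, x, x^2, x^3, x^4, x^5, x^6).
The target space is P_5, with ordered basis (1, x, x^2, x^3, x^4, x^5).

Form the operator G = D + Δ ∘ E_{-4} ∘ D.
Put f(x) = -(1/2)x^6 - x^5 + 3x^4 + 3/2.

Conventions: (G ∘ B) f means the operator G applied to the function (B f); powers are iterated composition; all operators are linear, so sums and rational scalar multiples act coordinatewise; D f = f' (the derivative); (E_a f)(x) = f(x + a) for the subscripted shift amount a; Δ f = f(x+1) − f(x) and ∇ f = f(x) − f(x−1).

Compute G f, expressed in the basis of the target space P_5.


D f = -3x^5 - 5x^4 + 12x^3
D f = -3x^5 - 5x^4 + 12x^3
E_{-4} D f = -3x^5 + 55x^4 - 388x^3 + 1296x^2 - 1984x + 1024
Δ E_{-4} D f = -15x^4 + 190x^3 - 864x^2 + 1633x - 1024
(D + Δ ∘ E_{-4} ∘ D) f = -3x^5 - 20x^4 + 202x^3 - 864x^2 + 1633x - 1024

the result is g(x) = -3x^5 - 20x^4 + 202x^3 - 864x^2 + 1633x - 1024


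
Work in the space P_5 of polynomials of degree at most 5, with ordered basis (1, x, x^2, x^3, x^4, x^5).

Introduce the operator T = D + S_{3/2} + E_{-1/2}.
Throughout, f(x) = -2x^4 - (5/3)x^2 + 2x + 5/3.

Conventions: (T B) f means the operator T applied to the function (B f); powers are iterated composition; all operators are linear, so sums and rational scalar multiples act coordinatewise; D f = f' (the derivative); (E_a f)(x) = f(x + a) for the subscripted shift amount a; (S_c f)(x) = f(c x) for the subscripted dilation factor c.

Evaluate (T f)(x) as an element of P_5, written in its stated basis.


D f = -8x^3 - (10/3)x + 2
S_{3/2} f = -(81/8)x^4 - (15/4)x^2 + 3x + 5/3
E_{-1/2} f = -2x^4 + 4x^3 - (14/3)x^2 + (14/3)x + 1/8
(D + S_{3/2} + E_{-1/2}) f = -(97/8)x^4 - 4x^3 - (101/12)x^2 + (13/3)x + 91/24

g(x) = -(97/8)x^4 - 4x^3 - (101/12)x^2 + (13/3)x + 91/24


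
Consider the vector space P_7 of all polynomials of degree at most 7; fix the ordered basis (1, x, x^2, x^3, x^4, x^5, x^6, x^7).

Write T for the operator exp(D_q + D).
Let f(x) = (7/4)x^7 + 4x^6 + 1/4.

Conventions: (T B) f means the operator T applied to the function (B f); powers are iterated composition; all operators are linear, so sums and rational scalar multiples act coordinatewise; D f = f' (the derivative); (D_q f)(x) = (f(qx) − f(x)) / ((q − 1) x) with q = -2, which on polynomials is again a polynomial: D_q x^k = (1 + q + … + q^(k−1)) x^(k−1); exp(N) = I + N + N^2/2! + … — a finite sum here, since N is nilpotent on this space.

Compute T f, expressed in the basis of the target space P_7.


g(x) = (7/4)x^7 + (183/2)x^6 - (2865/4)x^5 - 3980x^4 + 1035x^3 + 1290x^2 + 223x + 265/4

order-1 term: (175/2)x^6 - 60x^5
order-2 term: -(2625/4)x^5 - 480x^4
order-3 term: -3500x^4 + 160x^3
order-4 term: 875x^3 + 240x^2
order-5 term: 1050x^2 + 48x
order-6 term: 175x + 16
order-7 term: 50
the series for exp(D_q + D) f terminates at order 7
exp(D_q + D) f = (7/4)x^7 + (183/2)x^6 - (2865/4)x^5 - 3980x^4 + 1035x^3 + 1290x^2 + 223x + 265/4


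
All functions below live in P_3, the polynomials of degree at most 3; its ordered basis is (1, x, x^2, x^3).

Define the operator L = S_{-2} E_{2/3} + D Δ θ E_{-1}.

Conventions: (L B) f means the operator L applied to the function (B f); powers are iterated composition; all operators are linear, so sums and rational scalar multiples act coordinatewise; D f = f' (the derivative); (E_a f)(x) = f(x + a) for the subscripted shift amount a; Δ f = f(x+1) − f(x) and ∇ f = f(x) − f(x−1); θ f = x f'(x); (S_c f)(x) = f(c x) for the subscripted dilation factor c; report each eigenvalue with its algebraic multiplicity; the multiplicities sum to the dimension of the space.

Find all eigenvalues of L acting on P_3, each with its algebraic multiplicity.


λ = -8 (multiplicity 1), λ = -2 (multiplicity 1), λ = 1 (multiplicity 1), λ = 4 (multiplicity 1)

image of 1: 1
image of x: -2x + 2/3
image of x^2: 4x^2 - (8/3)x + 40/9
image of x^3: -8x^3 + 8x^2 + (46/3)x - 73/27
the matrix is upper triangular; its diagonal is (1, -2, 4, -8)
for a triangular matrix the eigenvalues are the diagonal entries, with algebraic multiplicity their repetition count


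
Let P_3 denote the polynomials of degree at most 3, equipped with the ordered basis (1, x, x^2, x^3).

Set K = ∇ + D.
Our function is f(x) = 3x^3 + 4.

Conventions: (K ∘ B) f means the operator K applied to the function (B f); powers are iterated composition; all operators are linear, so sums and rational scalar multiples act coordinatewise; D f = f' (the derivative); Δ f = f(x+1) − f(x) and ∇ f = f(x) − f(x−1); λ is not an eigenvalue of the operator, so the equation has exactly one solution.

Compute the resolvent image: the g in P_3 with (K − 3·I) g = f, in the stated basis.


g(x) = -x^3 - 2x^2 - (5/3)x - 19/9

write g with unknown coordinates in the stated basis and equate coefficients in (K − 3·I) g = f
solving from the highest basis element down gives g = -x^3 - 2x^2 - (5/3)x - 19/9
check: K g = -6x^2 - 5x - 7/3
so K g − 3·g = 3x^3 + 4 = f ✓


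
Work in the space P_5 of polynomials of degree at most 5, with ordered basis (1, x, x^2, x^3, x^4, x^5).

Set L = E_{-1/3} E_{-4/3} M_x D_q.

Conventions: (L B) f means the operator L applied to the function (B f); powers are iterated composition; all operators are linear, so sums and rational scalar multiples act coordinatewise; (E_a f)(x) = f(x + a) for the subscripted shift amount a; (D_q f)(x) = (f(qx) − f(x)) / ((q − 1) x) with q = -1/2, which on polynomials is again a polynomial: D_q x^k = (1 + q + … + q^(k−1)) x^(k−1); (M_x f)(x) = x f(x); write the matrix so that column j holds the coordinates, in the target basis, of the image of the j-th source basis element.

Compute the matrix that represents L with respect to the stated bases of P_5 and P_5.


the matrix is [[0, -5/3, 25/18, -125/36, 3125/648, -34375/3888]; [0, 1, -5/3, 25/4, -625/54, 34375/1296]; [0, 0, 1/2, -15/4, 125/12, -6875/216]; [0, 0, 0, 3/4, -25/6, 1375/72]; [0, 0, 0, 0, 5/8, -275/48]; [0, 0, 0, 0, 0, 11/16]] (rows listed top to bottom)

image of 1: 0
image of x: x - 5/3
image of x^2: (1/2)x^2 - (5/3)x + 25/18
image of x^3: (3/4)x^3 - (15/4)x^2 + (25/4)x - 125/36
image of x^4: (5/8)x^4 - (25/6)x^3 + (125/12)x^2 - (625/54)x + 3125/648
image of x^5: (11/16)x^5 - (275/48)x^4 + (1375/72)x^3 - (6875/216)x^2 + (34375/1296)x - 34375/3888
each image's coordinates form column j of the matrix


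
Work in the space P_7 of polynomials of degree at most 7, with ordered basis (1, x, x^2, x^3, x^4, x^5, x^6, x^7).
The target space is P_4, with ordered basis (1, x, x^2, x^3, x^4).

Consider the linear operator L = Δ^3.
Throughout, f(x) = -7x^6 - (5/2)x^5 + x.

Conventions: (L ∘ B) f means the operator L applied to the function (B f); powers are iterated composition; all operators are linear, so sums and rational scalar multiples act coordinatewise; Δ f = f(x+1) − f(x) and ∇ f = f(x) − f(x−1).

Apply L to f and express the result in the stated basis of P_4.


Δ f = -42x^5 - (235/2)x^4 - 165x^3 - 130x^2 - (109/2)x - 17/2
Δ Δ f = -210x^4 - 890x^3 - 1620x^2 - 1435x - 509
Δ Δ Δ f = -840x^3 - 3930x^2 - 6750x - 4155

the image equals g(x) = -840x^3 - 3930x^2 - 6750x - 4155


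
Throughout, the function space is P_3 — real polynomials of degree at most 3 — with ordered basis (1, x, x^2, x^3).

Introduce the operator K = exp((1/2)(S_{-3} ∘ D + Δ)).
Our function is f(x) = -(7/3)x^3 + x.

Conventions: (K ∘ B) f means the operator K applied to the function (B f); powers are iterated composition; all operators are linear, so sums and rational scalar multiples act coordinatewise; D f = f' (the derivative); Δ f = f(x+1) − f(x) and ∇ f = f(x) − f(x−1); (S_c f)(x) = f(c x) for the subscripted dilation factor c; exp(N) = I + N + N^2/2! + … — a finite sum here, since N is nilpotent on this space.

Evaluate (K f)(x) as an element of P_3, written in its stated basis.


order-1 term: -35x^2 - (7/2)x - 1/6
order-2 term: 35x - 21/2
order-3 term: 35/3
the series for exp((1/2)(S_{-3} ∘ D + Δ)) f terminates at order 3
exp((1/2)(S_{-3} ∘ D + Δ)) f = -(7/3)x^3 - 35x^2 + (65/2)x + 1

the result is g(x) = -(7/3)x^3 - 35x^2 + (65/2)x + 1


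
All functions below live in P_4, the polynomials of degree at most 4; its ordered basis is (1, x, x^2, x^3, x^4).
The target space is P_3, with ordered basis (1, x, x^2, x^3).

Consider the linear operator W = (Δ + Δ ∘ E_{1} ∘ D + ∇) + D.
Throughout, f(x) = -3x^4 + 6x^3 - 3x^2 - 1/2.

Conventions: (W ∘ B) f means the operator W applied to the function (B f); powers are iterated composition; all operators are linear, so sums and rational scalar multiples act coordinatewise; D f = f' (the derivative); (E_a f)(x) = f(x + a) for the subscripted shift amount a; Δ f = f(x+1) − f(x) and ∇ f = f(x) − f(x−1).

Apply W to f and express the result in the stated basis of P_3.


the image equals g(x) = -36x^3 + 18x^2 - 114x - 24

Δ f = -12x^3
D f = -12x^3 + 18x^2 - 6x
E_{1} D f = -12x^3 - 18x^2 - 6x
Δ E_{1} D f = -36x^2 - 72x - 36
∇ f = -12x^3 + 36x^2 - 36x + 12
(Δ + Δ ∘ E_{1} ∘ D + ∇) f = -24x^3 - 108x - 24
D f = -12x^3 + 18x^2 - 6x
((Δ + Δ ∘ E_{1} ∘ D + ∇) + D) f = -36x^3 + 18x^2 - 114x - 24


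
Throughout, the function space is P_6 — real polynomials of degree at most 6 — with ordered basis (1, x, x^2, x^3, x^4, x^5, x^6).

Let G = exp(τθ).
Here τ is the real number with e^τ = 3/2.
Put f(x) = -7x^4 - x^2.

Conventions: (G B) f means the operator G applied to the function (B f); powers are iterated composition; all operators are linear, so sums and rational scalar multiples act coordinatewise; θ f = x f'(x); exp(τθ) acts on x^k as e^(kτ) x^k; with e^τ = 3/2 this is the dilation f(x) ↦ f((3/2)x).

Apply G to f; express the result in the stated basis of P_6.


the image equals g(x) = -(567/16)x^4 - (9/4)x^2

exp(τθ) x^k = e^(kτ) x^k; with e^τ = 3/2 this sends x^k to (3/2)^k x^k
x^2 ↦ 9/4 x^2
x^4 ↦ 81/16 x^4
applying this coordinatewise to f: exp(τθ) f = -(567/16)x^4 - (9/4)x^2


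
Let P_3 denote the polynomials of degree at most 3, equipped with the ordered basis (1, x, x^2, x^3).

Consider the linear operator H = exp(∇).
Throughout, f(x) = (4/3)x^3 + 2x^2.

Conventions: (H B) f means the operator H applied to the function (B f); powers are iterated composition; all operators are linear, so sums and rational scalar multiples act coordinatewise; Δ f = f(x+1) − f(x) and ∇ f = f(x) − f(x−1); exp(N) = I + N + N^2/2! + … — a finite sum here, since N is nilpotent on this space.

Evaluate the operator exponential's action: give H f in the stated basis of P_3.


order-1 term: 4x^2 - 2/3
order-2 term: 4x - 2
order-3 term: 4/3
the series for exp(∇) f terminates at order 3
exp(∇) f = (4/3)x^3 + 6x^2 + 4x - 4/3

the image equals g(x) = (4/3)x^3 + 6x^2 + 4x - 4/3


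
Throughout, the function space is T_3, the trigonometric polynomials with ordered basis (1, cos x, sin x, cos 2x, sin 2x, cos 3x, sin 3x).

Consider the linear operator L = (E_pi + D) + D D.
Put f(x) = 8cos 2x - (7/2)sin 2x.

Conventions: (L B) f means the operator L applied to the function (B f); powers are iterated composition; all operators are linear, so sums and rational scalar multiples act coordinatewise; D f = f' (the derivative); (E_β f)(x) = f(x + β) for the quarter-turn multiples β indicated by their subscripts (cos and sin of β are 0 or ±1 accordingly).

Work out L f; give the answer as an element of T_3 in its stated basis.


the image equals g(x) = -31cos 2x - (11/2)sin 2x

E_pi f = 8cos 2x - (7/2)sin 2x
D f = -7cos 2x - 16sin 2x
(E_pi + D) f = cos 2x - (39/2)sin 2x
D f = -7cos 2x - 16sin 2x
D D f = -32cos 2x + 14sin 2x
((E_pi + D) + D D) f = -31cos 2x - (11/2)sin 2x


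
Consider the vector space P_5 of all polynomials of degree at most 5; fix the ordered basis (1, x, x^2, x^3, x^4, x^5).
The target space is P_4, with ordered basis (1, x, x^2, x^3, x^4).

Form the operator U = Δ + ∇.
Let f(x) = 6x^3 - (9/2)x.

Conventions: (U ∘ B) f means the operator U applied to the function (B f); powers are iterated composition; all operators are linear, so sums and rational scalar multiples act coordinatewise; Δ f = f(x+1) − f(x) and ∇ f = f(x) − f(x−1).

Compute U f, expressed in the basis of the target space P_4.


the result is g(x) = 36x^2 + 3

Δ f = 18x^2 + 18x + 3/2
∇ f = 18x^2 - 18x + 3/2
(Δ + ∇) f = 36x^2 + 3


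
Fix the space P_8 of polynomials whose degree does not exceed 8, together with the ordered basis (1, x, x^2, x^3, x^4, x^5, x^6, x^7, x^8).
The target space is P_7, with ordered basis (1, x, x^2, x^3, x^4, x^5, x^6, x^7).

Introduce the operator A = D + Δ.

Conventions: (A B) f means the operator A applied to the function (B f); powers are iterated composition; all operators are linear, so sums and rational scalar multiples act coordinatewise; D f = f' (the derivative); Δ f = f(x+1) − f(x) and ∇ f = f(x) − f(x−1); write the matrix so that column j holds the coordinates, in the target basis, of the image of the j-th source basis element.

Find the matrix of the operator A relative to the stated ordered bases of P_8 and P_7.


the matrix is [[0, 2, 1, 1, 1, 1, 1, 1, 1]; [0, 0, 4, 3, 4, 5, 6, 7, 8]; [0, 0, 0, 6, 6, 10, 15, 21, 28]; [0, 0, 0, 0, 8, 10, 20, 35, 56]; [0, 0, 0, 0, 0, 10, 15, 35, 70]; [0, 0, 0, 0, 0, 0, 12, 21, 56]; [0, 0, 0, 0, 0, 0, 0, 14, 28]; [0, 0, 0, 0, 0, 0, 0, 0, 16]] (rows listed top to bottom)

image of 1: 0
image of x: 2
image of x^2: 4x + 1
image of x^3: 6x^2 + 3x + 1
image of x^4: 8x^3 + 6x^2 + 4x + 1
image of x^5: 10x^4 + 10x^3 + 10x^2 + 5x + 1
image of x^6: 12x^5 + 15x^4 + 20x^3 + 15x^2 + 6x + 1
image of x^7: 14x^6 + 21x^5 + 35x^4 + 35x^3 + 21x^2 + 7x + 1
image of x^8: 16x^7 + 28x^6 + 56x^5 + 70x^4 + 56x^3 + 28x^2 + 8x + 1
each image's coordinates form column j of the matrix


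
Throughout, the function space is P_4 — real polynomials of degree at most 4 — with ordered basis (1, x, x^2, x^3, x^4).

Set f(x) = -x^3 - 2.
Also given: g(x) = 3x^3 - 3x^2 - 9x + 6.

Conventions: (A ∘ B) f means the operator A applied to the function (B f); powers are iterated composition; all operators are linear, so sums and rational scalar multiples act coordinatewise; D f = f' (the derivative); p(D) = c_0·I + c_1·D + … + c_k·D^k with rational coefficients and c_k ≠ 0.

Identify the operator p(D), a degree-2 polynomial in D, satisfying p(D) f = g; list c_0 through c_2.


p(D) = -3·I + D + (3/2)·D^2, i.e. c_0 = -3, c_1 = 1, c_2 = 3/2

D^0 f = -x^3 - 2
D^1 f = -3x^2
D^2 f = -6x
matching coefficients of g against c_0 f + c_1 Df + … from the top degree down determines the c_i
solution: c_0 = -3, c_1 = 1, c_2 = 3/2


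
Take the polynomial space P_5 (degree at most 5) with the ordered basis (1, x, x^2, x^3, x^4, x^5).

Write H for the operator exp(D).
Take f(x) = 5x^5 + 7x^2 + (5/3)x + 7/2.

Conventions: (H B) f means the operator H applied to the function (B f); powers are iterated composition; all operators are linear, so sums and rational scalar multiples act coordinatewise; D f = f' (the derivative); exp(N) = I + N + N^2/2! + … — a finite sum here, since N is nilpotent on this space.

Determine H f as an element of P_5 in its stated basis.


order-1 term: 25x^4 + 14x + 5/3
order-2 term: 50x^3 + 7
order-3 term: 50x^2
order-4 term: 25x
order-5 term: 5
the series for exp(D) f terminates at order 5
exp(D) f = 5x^5 + 25x^4 + 50x^3 + 57x^2 + (122/3)x + 103/6

the result is g(x) = 5x^5 + 25x^4 + 50x^3 + 57x^2 + (122/3)x + 103/6


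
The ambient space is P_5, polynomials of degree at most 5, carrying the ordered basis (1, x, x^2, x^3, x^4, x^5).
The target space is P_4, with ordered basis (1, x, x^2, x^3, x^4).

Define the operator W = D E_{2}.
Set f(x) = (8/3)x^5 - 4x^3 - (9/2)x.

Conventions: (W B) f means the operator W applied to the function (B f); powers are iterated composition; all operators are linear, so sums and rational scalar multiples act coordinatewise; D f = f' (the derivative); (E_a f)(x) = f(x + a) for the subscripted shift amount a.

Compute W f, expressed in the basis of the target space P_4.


g(x) = (40/3)x^4 + (320/3)x^3 + 308x^2 + (1136/3)x + 965/6

E_{2} f = (8/3)x^5 + (80/3)x^4 + (308/3)x^3 + (568/3)x^2 + (965/6)x + 133/3
D E_{2} f = (40/3)x^4 + (320/3)x^3 + 308x^2 + (1136/3)x + 965/6


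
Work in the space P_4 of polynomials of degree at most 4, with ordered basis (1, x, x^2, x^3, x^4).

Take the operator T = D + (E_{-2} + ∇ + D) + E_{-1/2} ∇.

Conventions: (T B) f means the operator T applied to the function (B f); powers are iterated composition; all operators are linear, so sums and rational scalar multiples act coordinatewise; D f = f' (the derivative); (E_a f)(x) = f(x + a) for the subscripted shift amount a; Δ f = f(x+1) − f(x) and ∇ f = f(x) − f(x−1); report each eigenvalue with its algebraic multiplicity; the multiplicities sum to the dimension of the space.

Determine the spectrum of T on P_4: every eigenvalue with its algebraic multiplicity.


image of 1: 1
image of x: x + 2
image of x^2: x^2 + 4x + 1
image of x^3: x^3 + 6x^2 + 3x - 15/4
image of x^4: x^4 + 8x^3 + 6x^2 - 15x + 10
the matrix is upper triangular; its diagonal is (1, 1, 1, 1, 1)
for a triangular matrix the eigenvalues are the diagonal entries, with algebraic multiplicity their repetition count

λ = 1 (multiplicity 5)
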